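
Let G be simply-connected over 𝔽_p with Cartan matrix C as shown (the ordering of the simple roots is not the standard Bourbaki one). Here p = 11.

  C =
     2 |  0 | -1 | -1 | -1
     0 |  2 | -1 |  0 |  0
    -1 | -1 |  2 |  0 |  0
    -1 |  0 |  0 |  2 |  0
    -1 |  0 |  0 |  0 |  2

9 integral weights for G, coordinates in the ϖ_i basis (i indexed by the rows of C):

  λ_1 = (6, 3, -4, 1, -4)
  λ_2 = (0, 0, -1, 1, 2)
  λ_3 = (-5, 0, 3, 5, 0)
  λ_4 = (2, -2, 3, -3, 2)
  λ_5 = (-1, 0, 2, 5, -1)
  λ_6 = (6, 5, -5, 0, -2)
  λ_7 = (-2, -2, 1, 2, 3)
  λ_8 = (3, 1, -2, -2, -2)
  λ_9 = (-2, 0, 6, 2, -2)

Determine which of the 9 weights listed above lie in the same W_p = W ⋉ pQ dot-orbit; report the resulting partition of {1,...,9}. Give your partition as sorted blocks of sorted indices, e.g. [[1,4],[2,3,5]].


Type D_5, rank 5, |W|=1920; reorder rows/cols to standard.

Folding the 9 weights λ_j+ρ into Ā_11 (reps in the given 5-coord order):

  λ_1 → (1, 1, 0, 2, 3)
  λ_2 → (1, 1, 0, 2, 3)
  λ_3 → (1, 1, 0, 2, 3)
  λ_4 → (1, 1, 0, 2, 3)
  λ_5 → (0, 1, 1, 6, 0)
  λ_6 → (1, 1, 1, 1, 1)
  λ_7 → (1, 1, 0, 2, 3)
  λ_8 → (1, 1, 1, 1, 1)
  λ_9 → (1, 1, 1, 1, 1)

The 9 indices split into 3 linkage classes (same alcove rep ⇔ same W_11-dot-orbit):

[[1, 2, 3, 4, 7], [5], [6, 8, 9]]


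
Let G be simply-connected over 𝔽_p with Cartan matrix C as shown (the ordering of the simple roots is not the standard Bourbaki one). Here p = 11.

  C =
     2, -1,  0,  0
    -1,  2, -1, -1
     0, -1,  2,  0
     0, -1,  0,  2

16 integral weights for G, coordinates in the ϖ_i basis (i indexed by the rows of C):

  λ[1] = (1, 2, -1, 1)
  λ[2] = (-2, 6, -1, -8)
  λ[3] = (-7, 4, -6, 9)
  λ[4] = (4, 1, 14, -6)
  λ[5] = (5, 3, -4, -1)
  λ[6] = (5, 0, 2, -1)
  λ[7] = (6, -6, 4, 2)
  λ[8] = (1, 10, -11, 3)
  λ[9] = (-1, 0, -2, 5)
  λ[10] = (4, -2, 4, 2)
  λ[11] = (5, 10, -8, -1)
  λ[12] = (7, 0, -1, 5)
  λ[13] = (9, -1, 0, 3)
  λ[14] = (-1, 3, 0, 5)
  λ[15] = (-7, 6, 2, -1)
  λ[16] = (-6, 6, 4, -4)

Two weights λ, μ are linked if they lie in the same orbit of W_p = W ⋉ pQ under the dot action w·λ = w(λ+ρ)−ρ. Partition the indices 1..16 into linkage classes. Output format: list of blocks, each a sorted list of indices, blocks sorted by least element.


Type D_4, rank 4, |W|=192; reorder rows/cols to standard.

W_11-reps of the 16 weights in Ā_11 (same 4-coord order as C):

    λ_1+ρ ↦ (2, 3, 0, 2)
    λ_2+ρ ↦ (0, 0, 1, 6)
    λ_3+ρ ↦ (0, 1, 1, 4)
    λ_4+ρ ↦ (2, 3, 0, 2)
    λ_5+ρ ↦ (6, 1, 3, 0)
    λ_6+ρ ↦ (6, 1, 3, 0)
    λ_7+ρ ↦ (2, 3, 0, 2)
    λ_8+ρ ↦ (4, 0, 4, 2)
    λ_9+ρ ↦ (0, 0, 1, 6)
    λ_10+ρ ↦ (4, 0, 4, 2)
    λ_11+ρ ↦ (0, 0, 1, 6)
    λ_12+ρ ↦ (4, 0, 4, 2)
    λ_13+ρ ↦ (6, 1, 3, 0)
    λ_14+ρ ↦ (0, 0, 1, 6)
    λ_15+ρ ↦ (6, 1, 3, 0)
    λ_16+ρ ↦ (4, 0, 4, 2)

These 16 weights hit 5 W_11-dot-orbits; sizes (3, 4, 1, 4, 4):

[[1, 4, 7], [2, 9, 11, 14], [3], [5, 6, 13, 15], [8, 10, 12, 16]]


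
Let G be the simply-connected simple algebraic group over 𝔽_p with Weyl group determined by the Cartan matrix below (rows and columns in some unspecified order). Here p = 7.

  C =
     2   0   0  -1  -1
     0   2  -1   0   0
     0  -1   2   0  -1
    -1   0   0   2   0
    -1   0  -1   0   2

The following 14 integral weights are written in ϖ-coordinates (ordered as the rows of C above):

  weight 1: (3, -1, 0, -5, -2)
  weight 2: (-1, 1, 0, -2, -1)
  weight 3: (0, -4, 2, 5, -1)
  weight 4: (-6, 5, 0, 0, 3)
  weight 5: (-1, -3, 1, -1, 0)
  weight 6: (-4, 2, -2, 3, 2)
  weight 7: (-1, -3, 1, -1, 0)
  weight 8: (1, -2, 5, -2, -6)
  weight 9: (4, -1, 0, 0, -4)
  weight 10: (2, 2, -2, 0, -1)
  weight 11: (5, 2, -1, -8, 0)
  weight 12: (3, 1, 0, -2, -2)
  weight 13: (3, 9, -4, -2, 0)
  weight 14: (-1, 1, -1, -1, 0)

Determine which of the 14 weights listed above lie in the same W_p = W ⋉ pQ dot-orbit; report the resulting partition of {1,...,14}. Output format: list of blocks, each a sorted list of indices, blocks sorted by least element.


C ↔ A_5 under row/col permutation; |W(A_5)| = 720.

Alcove-folded reps (p=7, 14 weights, presented ϖ-order):

    λ_1+ρ ↦ (1, 0, 0, 3, 0)
    λ_2+ρ ↦ (0, 2, 0, 0, 1)
    λ_3+ρ ↦ (1, 0, 0, 3, 0)
    λ_4+ρ ↦ (0, 2, 0, 0, 1)
    λ_5+ρ ↦ (0, 2, 0, 0, 1)
    λ_6+ρ ↦ (2, 2, 0, 1, 1)
    λ_7+ρ ↦ (0, 2, 0, 0, 1)
    λ_8+ρ ↦ (1, 1, 0, 3, 1)
    λ_9+ρ ↦ (2, 2, 0, 1, 1)
    λ_10+ρ ↦ (2, 2, 0, 1, 1)
    λ_11+ρ ↦ (1, 0, 0, 3, 0)
    λ_12+ρ ↦ (2, 2, 0, 1, 1)
    λ_13+ρ ↦ (2, 2, 0, 1, 1)
    λ_14+ρ ↦ (0, 2, 0, 0, 1)

Partition of {1..14} into 4 W_7-dot-orbits:

[[1, 3, 11], [2, 4, 5, 7, 14], [6, 9, 10, 12, 13], [8]]


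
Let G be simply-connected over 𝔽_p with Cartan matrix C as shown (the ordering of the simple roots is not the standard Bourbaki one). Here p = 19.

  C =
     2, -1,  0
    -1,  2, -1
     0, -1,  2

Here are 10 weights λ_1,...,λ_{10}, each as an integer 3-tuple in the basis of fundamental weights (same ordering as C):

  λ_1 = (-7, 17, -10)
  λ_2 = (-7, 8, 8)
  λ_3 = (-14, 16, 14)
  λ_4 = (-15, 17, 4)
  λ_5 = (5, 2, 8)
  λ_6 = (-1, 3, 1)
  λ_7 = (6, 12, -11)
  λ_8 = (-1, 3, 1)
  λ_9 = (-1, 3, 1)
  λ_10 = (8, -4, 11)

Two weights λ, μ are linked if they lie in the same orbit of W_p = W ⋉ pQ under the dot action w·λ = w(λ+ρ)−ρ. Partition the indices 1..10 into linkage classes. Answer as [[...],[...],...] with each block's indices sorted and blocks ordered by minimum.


A_3 Cartan matrix, 3 simple roots permuted; ρ=(1,1,1).

Folding the 10 weights λ_j+ρ into Ā_19 (reps in the given 3-coord order):

    λ_1 → (6, 3, 9)
    λ_2 → (6, 3, 9)
    λ_3 → (0, 4, 2)
    λ_4 → (10, 4, 1)
    λ_5 → (6, 3, 9)
    λ_6 → (0, 4, 2)
    λ_7 → (6, 3, 9)
    λ_8 → (0, 4, 2)
    λ_9 → (0, 4, 2)
    λ_10 → (6, 3, 9)

Grouping the 10 weights by Ā_19-representative: 3 linkage classes.

[[1, 2, 5, 7, 10], [3, 6, 8, 9], [4]]


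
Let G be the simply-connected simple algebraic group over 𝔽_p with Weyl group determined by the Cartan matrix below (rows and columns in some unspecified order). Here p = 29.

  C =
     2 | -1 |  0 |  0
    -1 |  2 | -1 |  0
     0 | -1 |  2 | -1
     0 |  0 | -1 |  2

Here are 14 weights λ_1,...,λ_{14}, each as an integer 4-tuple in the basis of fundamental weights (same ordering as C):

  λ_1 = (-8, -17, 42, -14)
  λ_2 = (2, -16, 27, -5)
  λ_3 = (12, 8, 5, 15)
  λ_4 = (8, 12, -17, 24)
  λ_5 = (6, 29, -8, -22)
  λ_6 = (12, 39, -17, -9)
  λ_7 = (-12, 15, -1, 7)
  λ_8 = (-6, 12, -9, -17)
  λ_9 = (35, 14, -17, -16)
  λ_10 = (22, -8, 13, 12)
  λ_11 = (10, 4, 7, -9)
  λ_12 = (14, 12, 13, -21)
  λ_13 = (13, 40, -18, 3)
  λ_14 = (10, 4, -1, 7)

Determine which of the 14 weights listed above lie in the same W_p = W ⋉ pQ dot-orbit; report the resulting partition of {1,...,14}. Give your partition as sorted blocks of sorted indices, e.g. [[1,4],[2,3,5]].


Root system A_4: the 4×4 matrix C matches after relabeling.

W_29-reps of the 14 weights in Ā_29 (same 4-coord order as C):

    [1] (2, 7, 6, 1)
    [2] (12, 3, 9, 4)
    [3] (2, 7, 6, 1)
    [4] (4, 3, 13, 7)
    [5] (1, 1, 20, 1)
    [6] (11, 5, 0, 8)
    [7] (11, 5, 0, 8)
    [8] (11, 5, 0, 8)
    [9] (2, 7, 6, 1)
    [10] (2, 7, 6, 1)
    [11] (11, 5, 0, 8)
    [12] (2, 7, 6, 1)
    [13] (12, 3, 9, 4)
    [14] (11, 5, 0, 8)

The 14 indices split into 5 linkage classes (same alcove rep ⇔ same W_29-dot-orbit):

[[1, 3, 9, 10, 12], [2, 13], [4], [5], [6, 7, 8, 11, 14]]


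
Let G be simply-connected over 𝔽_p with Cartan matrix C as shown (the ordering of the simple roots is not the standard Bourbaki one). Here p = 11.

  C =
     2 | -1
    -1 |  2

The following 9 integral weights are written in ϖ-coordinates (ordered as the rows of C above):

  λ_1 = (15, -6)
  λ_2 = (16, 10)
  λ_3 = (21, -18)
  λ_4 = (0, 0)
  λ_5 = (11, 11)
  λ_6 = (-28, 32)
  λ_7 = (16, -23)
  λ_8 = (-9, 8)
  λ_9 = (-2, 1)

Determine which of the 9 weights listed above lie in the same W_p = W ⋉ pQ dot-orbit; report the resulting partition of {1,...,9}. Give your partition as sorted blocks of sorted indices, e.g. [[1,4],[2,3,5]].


C ↔ A_2 under row/col permutation; |W(A_2)| = 6.

Folding the 9 weights λ_j+ρ into Ā_11 (reps in the given 2-coord order):

  1: (6, 0);  2: (6, 0);  3: (6, 0);  4: (1, 1);  5: (1, 1);  6: (6, 0);  7: (6, 0);  8: (8, 1);  9: (1, 1)

These 9 weights hit 3 W_11-dot-orbits; sizes (5, 3, 1):

[[1, 2, 3, 6, 7], [4, 5, 9], [8]]


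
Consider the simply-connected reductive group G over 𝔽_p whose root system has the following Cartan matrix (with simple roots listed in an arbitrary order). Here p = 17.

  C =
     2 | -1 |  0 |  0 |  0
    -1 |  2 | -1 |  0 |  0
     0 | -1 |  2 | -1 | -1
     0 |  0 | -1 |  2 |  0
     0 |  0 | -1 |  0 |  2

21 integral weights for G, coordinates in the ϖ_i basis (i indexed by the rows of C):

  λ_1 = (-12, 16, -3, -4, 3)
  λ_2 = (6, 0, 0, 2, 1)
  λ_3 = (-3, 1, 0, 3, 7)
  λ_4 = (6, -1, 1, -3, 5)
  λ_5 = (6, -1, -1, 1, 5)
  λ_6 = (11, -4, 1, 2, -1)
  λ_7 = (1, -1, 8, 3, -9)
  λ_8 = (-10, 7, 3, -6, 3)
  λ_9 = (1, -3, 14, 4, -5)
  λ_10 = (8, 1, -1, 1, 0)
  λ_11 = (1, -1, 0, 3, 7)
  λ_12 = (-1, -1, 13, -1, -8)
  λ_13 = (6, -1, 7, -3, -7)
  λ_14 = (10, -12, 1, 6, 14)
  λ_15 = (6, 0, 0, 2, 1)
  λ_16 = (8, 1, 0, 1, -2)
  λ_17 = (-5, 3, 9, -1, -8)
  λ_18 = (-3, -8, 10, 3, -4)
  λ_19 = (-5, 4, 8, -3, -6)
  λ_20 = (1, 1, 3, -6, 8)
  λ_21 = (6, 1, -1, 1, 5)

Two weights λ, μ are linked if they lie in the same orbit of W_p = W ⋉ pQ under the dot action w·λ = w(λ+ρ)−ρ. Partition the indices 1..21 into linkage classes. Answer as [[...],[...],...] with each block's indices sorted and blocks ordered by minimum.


D_5 Cartan matrix, 5 simple roots permuted; ρ=(1,1,1,1,1).

Each λ_j+ρ reduced to Ā_17; 5-tuples below use C's row order:

  λ_1+ρ ↦ (9, 2, 0, 2, 1) · λ_2+ρ ↦ (7, 1, 1, 3, 2) · λ_3+ρ ↦ (2, 0, 1, 4, 8) · λ_4+ρ ↦ (7, 0, 0, 2, 6) · λ_5+ρ ↦ (7, 0, 0, 2, 6) · λ_6+ρ ↦ (9, 2, 0, 2, 1) · λ_7+ρ ↦ (2, 0, 1, 4, 8) · λ_8+ρ ↦ (7, 1, 1, 3, 2) · λ_9+ρ ↦ (9, 2, 0, 2, 1) · λ_10+ρ ↦ (9, 2, 0, 2, 1) · λ_11+ρ ↦ (2, 0, 1, 4, 8) · λ_12+ρ ↦ (4, 0, 3, 0, 7) · λ_13+ρ ↦ (7, 0, 0, 2, 6) · λ_14+ρ ↦ (7, 0, 0, 2, 6) · λ_15+ρ ↦ (7, 1, 1, 3, 2) · λ_16+ρ ↦ (9, 2, 0, 2, 1) · λ_17+ρ ↦ (4, 0, 3, 0, 7) · λ_18+ρ ↦ (7, 1, 1, 3, 2) · λ_19+ρ ↦ (4, 1, 2, 2, 5) · λ_20+ρ ↦ (2, 0, 1, 4, 8) · λ_21+ρ ↦ (7, 0, 0, 2, 6)

Partition of {1..21} into 6 W_17-dot-orbits:

[[1, 6, 9, 10, 16], [2, 8, 15, 18], [3, 7, 11, 20], [4, 5, 13, 14, 21], [12, 17], [19]]


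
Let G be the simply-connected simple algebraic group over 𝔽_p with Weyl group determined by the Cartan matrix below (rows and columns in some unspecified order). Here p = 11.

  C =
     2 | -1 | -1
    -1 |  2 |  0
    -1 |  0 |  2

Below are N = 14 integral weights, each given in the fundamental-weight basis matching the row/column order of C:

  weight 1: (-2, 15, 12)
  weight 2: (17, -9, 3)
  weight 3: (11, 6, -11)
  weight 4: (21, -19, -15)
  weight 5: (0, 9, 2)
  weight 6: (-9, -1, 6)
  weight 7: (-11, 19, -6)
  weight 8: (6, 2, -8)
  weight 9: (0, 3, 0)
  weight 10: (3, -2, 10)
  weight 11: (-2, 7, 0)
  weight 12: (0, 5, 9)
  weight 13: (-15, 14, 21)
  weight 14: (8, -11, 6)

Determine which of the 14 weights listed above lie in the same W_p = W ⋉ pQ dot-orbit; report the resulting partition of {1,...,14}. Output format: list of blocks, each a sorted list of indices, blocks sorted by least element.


Dynkin diagram of C (from the 4 off-diagonal −1 entries): A_3.

Alcove-folded reps (p=11, 14 weights, presented ϖ-order):

  [1] (1, 4, 1);  [2] (0, 3, 7);  [3] (1, 1, 2);  [4] (0, 3, 7);  [5] (1, 7, 0);  [6] (1, 7, 0);  [7] (1, 4, 1);  [8] (0, 3, 7);  [9] (1, 4, 1);  [10] (0, 3, 7);  [11] (1, 7, 0);  [12] (1, 0, 4);  [13] (1, 7, 0);  [14] (1, 4, 1)

Partition of {1..14} into 5 W_11-dot-orbits:

[[1, 7, 9, 14], [2, 4, 8, 10], [3], [5, 6, 11, 13], [12]]


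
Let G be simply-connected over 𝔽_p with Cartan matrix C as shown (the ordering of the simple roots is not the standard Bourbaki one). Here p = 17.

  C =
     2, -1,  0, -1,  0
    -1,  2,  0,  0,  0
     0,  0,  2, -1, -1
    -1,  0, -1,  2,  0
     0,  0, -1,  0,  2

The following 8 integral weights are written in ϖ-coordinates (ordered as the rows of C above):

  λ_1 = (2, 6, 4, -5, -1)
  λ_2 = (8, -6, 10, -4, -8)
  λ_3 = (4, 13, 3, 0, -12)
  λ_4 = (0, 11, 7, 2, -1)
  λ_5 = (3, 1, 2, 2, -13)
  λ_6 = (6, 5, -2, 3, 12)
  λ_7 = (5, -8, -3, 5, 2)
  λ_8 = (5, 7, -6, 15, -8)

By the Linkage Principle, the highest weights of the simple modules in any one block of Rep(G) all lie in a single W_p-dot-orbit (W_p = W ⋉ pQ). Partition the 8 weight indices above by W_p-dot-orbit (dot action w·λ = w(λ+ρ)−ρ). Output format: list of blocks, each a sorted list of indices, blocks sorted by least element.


Dynkin diagram of C (from the 8 off-diagonal −1 entries): A_5.

Alcove-folded reps (p=17, 8 weights, presented ϖ-order):

    λ_1+ρ ↦ (1, 6, 1, 3, 0)
    λ_2+ρ ↦ (1, 5, 1, 3, 7)
    λ_3+ρ ↦ (1, 6, 2, 3, 1)
    λ_4+ρ ↦ (1, 5, 1, 3, 7)
    λ_5+ρ ↦ (2, 0, 3, 4, 3)
    λ_6+ρ ↦ (1, 6, 1, 3, 0)
    λ_7+ρ ↦ (1, 6, 2, 3, 1)
    λ_8+ρ ↦ (1, 5, 1, 3, 7)

The 8 indices split into 4 linkage classes (same alcove rep ⇔ same W_17-dot-orbit):

[[1, 6], [2, 4, 8], [3, 7], [5]]


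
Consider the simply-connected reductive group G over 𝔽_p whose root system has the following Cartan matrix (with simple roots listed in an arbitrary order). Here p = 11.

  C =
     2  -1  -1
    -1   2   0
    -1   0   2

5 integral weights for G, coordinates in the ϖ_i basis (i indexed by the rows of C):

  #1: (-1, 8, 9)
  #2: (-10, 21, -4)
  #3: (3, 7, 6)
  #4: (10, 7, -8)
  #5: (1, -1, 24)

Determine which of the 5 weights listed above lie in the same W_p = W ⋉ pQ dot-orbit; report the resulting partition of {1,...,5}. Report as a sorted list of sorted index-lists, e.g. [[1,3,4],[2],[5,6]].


Root system A_3: the 3×3 matrix C matches after relabeling.

Each λ_j+ρ reduced to Ā_11; 3-tuples below use C's row order:

  λ_1 → (0, 1, 2) · λ_2 → (0, 1, 2) · λ_3 → (3, 0, 1) · λ_4 → (3, 0, 1) · λ_5 → (6, 3, 0)

Linkage partition of the 5 weights (3 classes, p=11):

[[1, 2], [3, 4], [5]]


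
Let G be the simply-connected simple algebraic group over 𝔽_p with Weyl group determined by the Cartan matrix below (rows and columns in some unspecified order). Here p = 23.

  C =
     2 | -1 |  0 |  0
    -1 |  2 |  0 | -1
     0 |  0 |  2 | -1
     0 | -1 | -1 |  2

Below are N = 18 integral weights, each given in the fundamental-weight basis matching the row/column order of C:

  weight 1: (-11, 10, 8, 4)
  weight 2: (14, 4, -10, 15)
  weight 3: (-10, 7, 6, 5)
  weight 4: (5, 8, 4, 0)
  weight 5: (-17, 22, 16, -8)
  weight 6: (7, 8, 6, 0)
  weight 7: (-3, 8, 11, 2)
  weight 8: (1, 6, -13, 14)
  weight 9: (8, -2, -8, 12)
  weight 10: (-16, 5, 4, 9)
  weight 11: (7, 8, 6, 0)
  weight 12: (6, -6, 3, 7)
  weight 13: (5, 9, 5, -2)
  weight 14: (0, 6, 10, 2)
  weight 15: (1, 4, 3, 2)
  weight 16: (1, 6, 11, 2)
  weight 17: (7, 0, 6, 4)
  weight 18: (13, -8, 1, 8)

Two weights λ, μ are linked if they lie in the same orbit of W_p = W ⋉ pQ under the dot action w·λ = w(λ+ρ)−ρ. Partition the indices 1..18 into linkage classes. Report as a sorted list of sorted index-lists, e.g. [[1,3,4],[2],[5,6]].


Cartan matrix: type A_4 (|W|=120); un-permuting the 4 rows.

Folding the 18 weights λ_j+ρ into Ā_23 (reps in the given 4-coord order):

  λ_1+ρ ↦ (8, 1, 7, 5) · λ_2+ρ ↦ (2, 5, 4, 3) · λ_3+ρ ↦ (8, 1, 7, 5) · λ_4+ρ ↦ (6, 9, 5, 1) · λ_5+ρ ↦ (6, 0, 0, 7) · λ_6+ρ ↦ (6, 9, 5, 1) · λ_7+ρ ↦ (1, 7, 11, 3) · λ_8+ρ ↦ (1, 7, 11, 3) · λ_9+ρ ↦ (8, 1, 7, 5) · λ_10+ρ ↦ (6, 9, 5, 1) · λ_11+ρ ↦ (6, 9, 5, 1) · λ_12+ρ ↦ (2, 5, 4, 3) · λ_13+ρ ↦ (6, 9, 5, 1) · λ_14+ρ ↦ (1, 7, 11, 3) · λ_15+ρ ↦ (2, 5, 4, 3) · λ_16+ρ ↦ (1, 7, 11, 3) · λ_17+ρ ↦ (8, 1, 7, 5) · λ_18+ρ ↦ (7, 7, 2, 2)

Linkage partition of the 18 weights (6 classes, p=23):

[[1, 3, 9, 17], [2, 12, 15], [4, 6, 10, 11, 13], [5], [7, 8, 14, 16], [18]]


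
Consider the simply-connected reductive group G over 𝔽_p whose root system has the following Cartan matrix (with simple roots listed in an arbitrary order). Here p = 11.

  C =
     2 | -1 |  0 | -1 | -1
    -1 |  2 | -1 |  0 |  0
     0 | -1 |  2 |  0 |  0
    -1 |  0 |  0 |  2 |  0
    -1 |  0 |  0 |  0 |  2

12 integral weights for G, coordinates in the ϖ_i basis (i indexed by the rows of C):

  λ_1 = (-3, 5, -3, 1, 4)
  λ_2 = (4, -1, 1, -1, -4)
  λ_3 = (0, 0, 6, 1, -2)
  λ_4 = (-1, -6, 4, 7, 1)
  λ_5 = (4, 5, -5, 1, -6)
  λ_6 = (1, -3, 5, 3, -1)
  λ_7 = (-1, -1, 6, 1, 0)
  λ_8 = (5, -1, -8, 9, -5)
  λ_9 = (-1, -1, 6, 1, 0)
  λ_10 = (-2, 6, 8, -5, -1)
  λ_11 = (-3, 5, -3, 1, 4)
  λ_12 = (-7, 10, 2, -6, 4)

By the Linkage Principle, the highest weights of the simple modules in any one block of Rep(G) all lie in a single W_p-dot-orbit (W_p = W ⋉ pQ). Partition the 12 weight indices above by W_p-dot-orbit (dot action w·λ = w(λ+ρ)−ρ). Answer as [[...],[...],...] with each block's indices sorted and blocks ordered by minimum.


Dynkin diagram of C (from the 8 off-diagonal −1 entries): D_5.

λ_j+ρ reflected into Ā_11 (⟨·,θ^∨⟩≤11); 5-tuples as given:

  λ_1 → (2, 0, 2, 0, 3) · λ_2 → (2, 0, 2, 0, 3) · λ_3 → (0, 0, 7, 2, 1) · λ_4 → (2, 0, 0, 3, 3) · λ_5 → (2, 0, 2, 0, 3) · λ_6 → (0, 1, 4, 4, 0) · λ_7 → (0, 0, 7, 2, 1) · λ_8 → (0, 1, 4, 4, 0) · λ_9 → (0, 0, 7, 2, 1) · λ_10 → (0, 1, 4, 4, 0) · λ_11 → (2, 0, 2, 0, 3) · λ_12 → (2, 0, 0, 3, 3)

These 12 weights hit 4 W_11-dot-orbits; sizes (4, 3, 2, 3):

[[1, 2, 5, 11], [3, 7, 9], [4, 12], [6, 8, 10]]


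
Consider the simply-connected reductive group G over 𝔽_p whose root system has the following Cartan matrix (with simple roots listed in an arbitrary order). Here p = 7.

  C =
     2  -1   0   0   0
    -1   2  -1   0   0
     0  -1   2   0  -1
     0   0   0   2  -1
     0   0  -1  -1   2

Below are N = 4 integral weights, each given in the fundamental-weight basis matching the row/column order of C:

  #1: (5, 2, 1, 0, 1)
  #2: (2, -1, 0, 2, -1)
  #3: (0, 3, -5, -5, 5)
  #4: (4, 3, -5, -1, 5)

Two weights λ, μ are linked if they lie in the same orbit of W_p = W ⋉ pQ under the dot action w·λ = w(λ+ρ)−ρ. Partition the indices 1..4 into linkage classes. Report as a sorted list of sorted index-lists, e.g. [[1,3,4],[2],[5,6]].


A_5 Cartan matrix, 5 simple roots permuted; ρ=(1,1,1,1,1).

Each λ_j+ρ reduced to Ā_7; 5-tuples below use C's row order:

    λ_1 → (1, 0, 2, 2, 2)
    λ_2 → (3, 0, 1, 3, 0)
    λ_3 → (1, 0, 2, 2, 2)
    λ_4 → (1, 0, 2, 2, 2)

The 4 indices split into 2 linkage classes (same alcove rep ⇔ same W_7-dot-orbit):

[[1, 3, 4], [2]]


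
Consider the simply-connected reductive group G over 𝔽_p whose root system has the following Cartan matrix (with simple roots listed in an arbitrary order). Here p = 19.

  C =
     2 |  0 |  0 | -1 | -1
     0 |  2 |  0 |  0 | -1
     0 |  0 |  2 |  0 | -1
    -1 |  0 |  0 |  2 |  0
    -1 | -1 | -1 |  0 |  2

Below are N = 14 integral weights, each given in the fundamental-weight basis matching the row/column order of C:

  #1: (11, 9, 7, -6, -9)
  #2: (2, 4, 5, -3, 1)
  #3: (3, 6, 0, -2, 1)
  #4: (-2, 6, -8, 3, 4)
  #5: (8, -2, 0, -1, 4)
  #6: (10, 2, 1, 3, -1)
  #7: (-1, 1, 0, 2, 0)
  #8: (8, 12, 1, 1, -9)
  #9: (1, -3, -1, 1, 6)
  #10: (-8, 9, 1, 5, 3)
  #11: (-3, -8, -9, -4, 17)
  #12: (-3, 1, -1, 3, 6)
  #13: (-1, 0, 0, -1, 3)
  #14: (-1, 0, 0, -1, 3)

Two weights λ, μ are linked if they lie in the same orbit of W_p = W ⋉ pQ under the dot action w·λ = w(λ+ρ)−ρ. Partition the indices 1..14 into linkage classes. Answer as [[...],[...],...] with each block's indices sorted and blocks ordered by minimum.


C ↔ D_5 under row/col permutation; |W(D_5)| = 1920.

Alcove-folded reps (p=19, 14 weights, presented ϖ-order):

  λ_1+ρ ↦ (2, 2, 0, 2, 5);  λ_2+ρ ↦ (1, 5, 6, 2, 2);  λ_3+ρ ↦ (3, 7, 1, 1, 2);  λ_4+ρ ↦ (2, 4, 4, 1, 1);  λ_5+ρ ↦ (0, 1, 1, 0, 4);  λ_6+ρ ↦ (0, 2, 1, 3, 1);  λ_7+ρ ↦ (0, 2, 1, 3, 1);  λ_8+ρ ↦ (1, 5, 6, 2, 2);  λ_9+ρ ↦ (2, 2, 0, 2, 5);  λ_10+ρ ↦ (3, 7, 1, 1, 2);  λ_11+ρ ↦ (1, 5, 6, 2, 2);  λ_12+ρ ↦ (2, 2, 0, 2, 5);  λ_13+ρ ↦ (0, 1, 1, 0, 4);  λ_14+ρ ↦ (0, 1, 1, 0, 4)

Linkage partition of the 14 weights (6 classes, p=19):

[[1, 9, 12], [2, 8, 11], [3, 10], [4], [5, 13, 14], [6, 7]]


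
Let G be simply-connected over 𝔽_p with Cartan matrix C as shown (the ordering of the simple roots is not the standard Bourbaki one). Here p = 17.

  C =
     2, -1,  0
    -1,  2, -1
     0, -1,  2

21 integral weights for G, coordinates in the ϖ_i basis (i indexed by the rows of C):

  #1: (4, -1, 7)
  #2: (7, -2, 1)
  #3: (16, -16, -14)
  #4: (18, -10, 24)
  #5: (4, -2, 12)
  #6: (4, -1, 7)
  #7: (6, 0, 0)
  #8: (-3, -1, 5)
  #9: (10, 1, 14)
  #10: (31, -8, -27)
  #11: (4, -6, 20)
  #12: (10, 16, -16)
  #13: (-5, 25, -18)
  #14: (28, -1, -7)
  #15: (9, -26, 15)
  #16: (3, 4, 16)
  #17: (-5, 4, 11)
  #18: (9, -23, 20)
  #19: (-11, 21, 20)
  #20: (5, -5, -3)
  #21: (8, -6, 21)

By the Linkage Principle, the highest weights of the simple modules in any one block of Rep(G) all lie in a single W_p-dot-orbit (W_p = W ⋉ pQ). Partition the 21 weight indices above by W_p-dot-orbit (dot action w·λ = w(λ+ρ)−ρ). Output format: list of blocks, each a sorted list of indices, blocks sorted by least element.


Type A_3, rank 3, |W|=24; reorder rows/cols to standard.

W_17-reps of the 21 weights in Ā_17 (same 3-coord order as C):

  λ_1+ρ ↦ (5, 0, 8)
  λ_2+ρ ↦ (7, 1, 1)
  λ_3+ρ ↦ (0, 2, 4)
  λ_4+ρ ↦ (7, 1, 1)
  λ_5+ρ ↦ (4, 1, 12)
  λ_6+ρ ↦ (5, 0, 8)
  λ_7+ρ ↦ (7, 1, 1)
  λ_8+ρ ↦ (0, 2, 4)
  λ_9+ρ ↦ (0, 2, 4)
  λ_10+ρ ↦ (7, 1, 1)
  λ_11+ρ ↦ (4, 1, 12)
  λ_12+ρ ↦ (0, 2, 4)
  λ_13+ρ ↦ (5, 0, 8)
  λ_14+ρ ↦ (5, 6, 6)
  λ_15+ρ ↦ (7, 1, 1)
  λ_16+ρ ↦ (5, 0, 8)
  λ_17+ρ ↦ (4, 1, 12)
  λ_18+ρ ↦ (7, 5, 4)
  λ_19+ρ ↦ (7, 5, 4)
  λ_20+ρ ↦ (0, 2, 4)
  λ_21+ρ ↦ (5, 0, 8)

Linkage partition of the 21 weights (6 classes, p=17):

[[1, 6, 13, 16, 21], [2, 4, 7, 10, 15], [3, 8, 9, 12, 20], [5, 11, 17], [14], [18, 19]]


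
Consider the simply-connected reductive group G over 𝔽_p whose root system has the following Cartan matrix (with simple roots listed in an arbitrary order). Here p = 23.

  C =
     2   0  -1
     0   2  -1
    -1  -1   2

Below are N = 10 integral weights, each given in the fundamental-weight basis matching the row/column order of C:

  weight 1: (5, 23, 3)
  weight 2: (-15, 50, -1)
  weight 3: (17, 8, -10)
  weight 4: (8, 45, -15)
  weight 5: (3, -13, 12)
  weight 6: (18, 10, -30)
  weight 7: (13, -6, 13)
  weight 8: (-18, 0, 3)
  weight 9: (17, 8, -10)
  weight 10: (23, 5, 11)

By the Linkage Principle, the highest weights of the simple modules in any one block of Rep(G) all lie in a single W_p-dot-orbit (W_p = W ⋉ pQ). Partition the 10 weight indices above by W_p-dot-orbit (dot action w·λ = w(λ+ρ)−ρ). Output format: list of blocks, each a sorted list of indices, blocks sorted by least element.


Dynkin diagram of C (from the 4 off-diagonal −1 entries): A_3.

Alcove-folded reps (p=23, 10 weights, presented ϖ-order):

    λ_1+ρ ↦ (4, 12, 1)
    λ_2+ρ ↦ (9, 0, 9)
    λ_3+ρ ↦ (9, 0, 9)
    λ_4+ρ ↦ (9, 0, 9)
    λ_5+ρ ↦ (4, 12, 1)
    λ_6+ρ ↦ (4, 12, 1)
    λ_7+ρ ↦ (9, 0, 9)
    λ_8+ρ ↦ (4, 12, 1)
    λ_9+ρ ↦ (9, 0, 9)
    λ_10+ρ ↦ (4, 12, 1)

These 10 weights hit 2 W_23-dot-orbits; sizes (5, 5):

[[1, 5, 6, 8, 10], [2, 3, 4, 7, 9]]


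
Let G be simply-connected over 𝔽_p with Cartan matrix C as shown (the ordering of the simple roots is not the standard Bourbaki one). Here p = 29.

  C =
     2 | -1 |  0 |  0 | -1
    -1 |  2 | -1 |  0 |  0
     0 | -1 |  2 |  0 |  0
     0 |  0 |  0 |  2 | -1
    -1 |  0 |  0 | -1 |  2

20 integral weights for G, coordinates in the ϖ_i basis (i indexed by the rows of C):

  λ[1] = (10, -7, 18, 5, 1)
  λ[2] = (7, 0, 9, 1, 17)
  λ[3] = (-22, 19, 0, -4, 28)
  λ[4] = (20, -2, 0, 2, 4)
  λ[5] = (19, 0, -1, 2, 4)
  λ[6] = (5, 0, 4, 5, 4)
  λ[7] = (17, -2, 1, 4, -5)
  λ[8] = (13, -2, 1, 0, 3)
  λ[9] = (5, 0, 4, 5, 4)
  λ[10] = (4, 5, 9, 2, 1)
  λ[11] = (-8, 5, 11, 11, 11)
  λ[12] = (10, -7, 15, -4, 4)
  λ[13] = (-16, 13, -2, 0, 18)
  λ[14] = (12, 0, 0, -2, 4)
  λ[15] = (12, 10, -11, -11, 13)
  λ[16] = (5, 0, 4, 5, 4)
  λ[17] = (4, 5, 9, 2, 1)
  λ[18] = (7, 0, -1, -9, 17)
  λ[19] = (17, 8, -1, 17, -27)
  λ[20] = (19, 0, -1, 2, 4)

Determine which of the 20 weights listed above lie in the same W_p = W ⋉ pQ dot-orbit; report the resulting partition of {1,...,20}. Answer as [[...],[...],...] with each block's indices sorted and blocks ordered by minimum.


A_5 Cartan matrix, 5 simple roots permuted; ρ=(1,1,1,1,1).

Alcove-folded reps (p=29, 20 weights, presented ϖ-order):

  λ_1+ρ ↦ (5, 6, 10, 3, 2);  λ_2+ρ ↦ (8, 1, 0, 8, 10);  λ_3+ρ ↦ (20, 1, 0, 3, 5);  λ_4+ρ ↦ (20, 1, 0, 3, 5);  λ_5+ρ ↦ (20, 1, 0, 3, 5);  λ_6+ρ ↦ (6, 1, 5, 6, 5);  λ_7+ρ ↦ (13, 1, 1, 1, 4);  λ_8+ρ ↦ (13, 1, 1, 1, 4);  λ_9+ρ ↦ (6, 1, 5, 6, 5);  λ_10+ρ ↦ (5, 6, 10, 3, 2);  λ_11+ρ ↦ (6, 1, 5, 6, 5);  λ_12+ρ ↦ (5, 6, 10, 3, 2);  λ_13+ρ ↦ (13, 1, 1, 1, 4);  λ_14+ρ ↦ (13, 1, 1, 1, 4);  λ_15+ρ ↦ (13, 1, 1, 1, 4);  λ_16+ρ ↦ (6, 1, 5, 6, 5);  λ_17+ρ ↦ (5, 6, 10, 3, 2);  λ_18+ρ ↦ (8, 1, 0, 8, 10);  λ_19+ρ ↦ (8, 1, 0, 8, 10);  λ_20+ρ ↦ (20, 1, 0, 3, 5)

These 20 weights hit 5 W_29-dot-orbits; sizes (4, 3, 4, 4, 5):

[[1, 10, 12, 17], [2, 18, 19], [3, 4, 5, 20], [6, 9, 11, 16], [7, 8, 13, 14, 15]]


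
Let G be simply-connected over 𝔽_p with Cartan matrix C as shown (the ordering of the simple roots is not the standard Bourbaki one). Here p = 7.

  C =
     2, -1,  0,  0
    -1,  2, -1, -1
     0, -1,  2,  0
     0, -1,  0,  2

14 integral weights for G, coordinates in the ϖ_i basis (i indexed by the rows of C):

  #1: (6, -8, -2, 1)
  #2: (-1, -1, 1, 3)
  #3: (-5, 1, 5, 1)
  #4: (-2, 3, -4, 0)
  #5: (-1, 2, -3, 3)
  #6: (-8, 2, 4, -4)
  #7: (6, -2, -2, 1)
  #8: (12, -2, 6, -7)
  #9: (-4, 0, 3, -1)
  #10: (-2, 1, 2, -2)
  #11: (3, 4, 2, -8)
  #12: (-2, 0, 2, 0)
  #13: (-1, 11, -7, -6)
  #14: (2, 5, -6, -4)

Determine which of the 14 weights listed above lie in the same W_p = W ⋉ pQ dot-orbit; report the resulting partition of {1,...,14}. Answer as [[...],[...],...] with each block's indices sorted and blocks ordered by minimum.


D_4 Cartan matrix, 4 simple roots permuted; ρ=(1,1,1,1).

Ā_7 reps of the 14 weights (D_4, coords as presented):

  [1] (5, 0, 1, 0) · [2] (0, 0, 2, 4) · [3] (1, 0, 3, 1) · [4] (1, 0, 3, 1) · [5] (0, 0, 2, 4) · [6] (0, 0, 2, 4) · [7] (5, 0, 1, 0) · [8] (5, 0, 1, 0) · [9] (1, 0, 2, 2) · [10] (1, 0, 3, 1) · [11] (1, 0, 2, 2) · [12] (1, 0, 3, 1) · [13] (5, 0, 1, 0) · [14] (1, 0, 3, 1)

Grouping the 14 weights by Ā_7-representative: 4 linkage classes.

[[1, 7, 8, 13], [2, 5, 6], [3, 4, 10, 12, 14], [9, 11]]


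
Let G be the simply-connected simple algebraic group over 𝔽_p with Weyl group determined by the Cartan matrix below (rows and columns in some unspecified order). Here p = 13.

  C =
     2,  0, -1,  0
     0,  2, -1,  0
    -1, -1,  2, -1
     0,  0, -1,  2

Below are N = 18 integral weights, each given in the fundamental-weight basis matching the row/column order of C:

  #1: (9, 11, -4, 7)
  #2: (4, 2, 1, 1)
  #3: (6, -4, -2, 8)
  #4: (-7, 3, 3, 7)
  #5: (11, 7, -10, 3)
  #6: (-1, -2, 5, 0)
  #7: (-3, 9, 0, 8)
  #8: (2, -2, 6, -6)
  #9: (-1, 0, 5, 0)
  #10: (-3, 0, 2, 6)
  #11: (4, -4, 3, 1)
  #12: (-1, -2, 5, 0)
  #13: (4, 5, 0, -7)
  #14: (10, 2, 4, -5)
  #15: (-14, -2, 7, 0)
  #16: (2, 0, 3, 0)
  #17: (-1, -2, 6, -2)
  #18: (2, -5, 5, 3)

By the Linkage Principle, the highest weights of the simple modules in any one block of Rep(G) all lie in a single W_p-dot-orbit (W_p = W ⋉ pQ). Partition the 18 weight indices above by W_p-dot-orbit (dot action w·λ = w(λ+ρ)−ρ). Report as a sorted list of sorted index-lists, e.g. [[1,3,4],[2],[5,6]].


Dynkin diagram of C (from the 6 off-diagonal −1 entries): D_4.

λ_j+ρ reflected into Ā_13 (⟨·,θ^∨⟩≤13); 4-tuples as given:

  λ_1 → (3, 1, 1, 5) · λ_2 → (5, 3, 1, 2) · λ_3 → (3, 1, 1, 5) · λ_4 → (3, 1, 1, 5) · λ_5 → (3, 1, 1, 5) · λ_6 → (0, 1, 5, 1) · λ_7 → (5, 3, 1, 2) · λ_8 → (3, 1, 1, 5) · λ_9 → (0, 1, 5, 1) · λ_10 → (2, 1, 1, 7) · λ_11 → (5, 3, 1, 2) · λ_12 → (0, 1, 5, 1) · λ_13 → (0, 1, 5, 1) · λ_14 → (5, 3, 1, 2) · λ_15 → (3, 1, 4, 1) · λ_16 → (3, 1, 4, 1) · λ_17 → (0, 1, 5, 1) · λ_18 → (3, 4, 0, 4)

Linkage partition of the 18 weights (6 classes, p=13):

[[1, 3, 4, 5, 8], [2, 7, 11, 14], [6, 9, 12, 13, 17], [10], [15, 16], [18]]


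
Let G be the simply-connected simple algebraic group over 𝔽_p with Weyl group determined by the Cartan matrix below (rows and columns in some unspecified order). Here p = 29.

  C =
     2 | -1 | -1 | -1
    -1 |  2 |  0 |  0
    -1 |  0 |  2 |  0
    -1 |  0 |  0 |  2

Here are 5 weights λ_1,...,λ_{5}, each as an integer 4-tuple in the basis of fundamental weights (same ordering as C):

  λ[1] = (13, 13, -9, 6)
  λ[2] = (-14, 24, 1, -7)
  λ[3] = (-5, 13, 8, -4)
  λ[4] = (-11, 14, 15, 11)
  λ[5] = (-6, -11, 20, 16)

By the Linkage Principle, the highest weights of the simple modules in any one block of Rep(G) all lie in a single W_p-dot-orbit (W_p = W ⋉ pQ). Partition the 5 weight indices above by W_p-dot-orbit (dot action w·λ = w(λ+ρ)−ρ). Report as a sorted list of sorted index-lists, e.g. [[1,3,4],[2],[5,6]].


Root system D_4: the 4×4 matrix C matches after relabeling.

Ā_29 reps of the 5 weights (D_4, coords as presented):

  [1] (6, 8, 2, 1)
  [2] (6, 5, 6, 2)
  [3] (3, 7, 2, 4)
  [4] (6, 5, 6, 2)
  [5] (6, 5, 6, 2)

Linkage partition of the 5 weights (3 classes, p=29):

[[1], [2, 4, 5], [3]]


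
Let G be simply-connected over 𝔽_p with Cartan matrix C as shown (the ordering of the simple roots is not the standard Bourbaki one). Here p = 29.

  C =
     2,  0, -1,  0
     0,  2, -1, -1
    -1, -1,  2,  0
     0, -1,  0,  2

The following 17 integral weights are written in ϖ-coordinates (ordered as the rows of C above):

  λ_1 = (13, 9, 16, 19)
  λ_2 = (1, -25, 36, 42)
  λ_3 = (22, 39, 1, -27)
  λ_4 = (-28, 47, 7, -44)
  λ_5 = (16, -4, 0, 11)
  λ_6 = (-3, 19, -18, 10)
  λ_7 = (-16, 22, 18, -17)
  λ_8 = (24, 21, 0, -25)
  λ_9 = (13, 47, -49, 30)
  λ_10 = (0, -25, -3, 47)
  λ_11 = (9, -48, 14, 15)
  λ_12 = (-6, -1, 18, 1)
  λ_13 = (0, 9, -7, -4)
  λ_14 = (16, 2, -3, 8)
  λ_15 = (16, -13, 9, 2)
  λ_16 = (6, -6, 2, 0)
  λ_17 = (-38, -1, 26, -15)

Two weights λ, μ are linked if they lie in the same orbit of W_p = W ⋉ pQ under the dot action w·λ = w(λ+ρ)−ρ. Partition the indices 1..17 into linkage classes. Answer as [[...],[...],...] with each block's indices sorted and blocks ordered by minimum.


Cartan matrix: type A_4 (|W|=120); un-permuting the 4 rows.

Folding the 17 weights λ_j+ρ into Ā_29 (reps in the given 4-coord order):

  1: (15, 1, 2, 9)
  2: (5, 0, 14, 2)
  3: (2, 7, 4, 3)
  4: (5, 0, 14, 2)
  5: (15, 1, 2, 9)
  6: (15, 1, 2, 9)
  7: (2, 7, 4, 3)
  8: (5, 1, 1, 3)
  9: (5, 0, 14, 2)
  10: (5, 1, 1, 3)
  11: (2, 7, 4, 3)
  12: (5, 0, 14, 2)
  13: (5, 1, 1, 3)
  14: (15, 1, 2, 9)
  15: (15, 1, 2, 9)
  16: (5, 1, 1, 3)
  17: (5, 0, 14, 2)

Linkage partition of the 17 weights (4 classes, p=29):

[[1, 5, 6, 14, 15], [2, 4, 9, 12, 17], [3, 7, 11], [8, 10, 13, 16]]


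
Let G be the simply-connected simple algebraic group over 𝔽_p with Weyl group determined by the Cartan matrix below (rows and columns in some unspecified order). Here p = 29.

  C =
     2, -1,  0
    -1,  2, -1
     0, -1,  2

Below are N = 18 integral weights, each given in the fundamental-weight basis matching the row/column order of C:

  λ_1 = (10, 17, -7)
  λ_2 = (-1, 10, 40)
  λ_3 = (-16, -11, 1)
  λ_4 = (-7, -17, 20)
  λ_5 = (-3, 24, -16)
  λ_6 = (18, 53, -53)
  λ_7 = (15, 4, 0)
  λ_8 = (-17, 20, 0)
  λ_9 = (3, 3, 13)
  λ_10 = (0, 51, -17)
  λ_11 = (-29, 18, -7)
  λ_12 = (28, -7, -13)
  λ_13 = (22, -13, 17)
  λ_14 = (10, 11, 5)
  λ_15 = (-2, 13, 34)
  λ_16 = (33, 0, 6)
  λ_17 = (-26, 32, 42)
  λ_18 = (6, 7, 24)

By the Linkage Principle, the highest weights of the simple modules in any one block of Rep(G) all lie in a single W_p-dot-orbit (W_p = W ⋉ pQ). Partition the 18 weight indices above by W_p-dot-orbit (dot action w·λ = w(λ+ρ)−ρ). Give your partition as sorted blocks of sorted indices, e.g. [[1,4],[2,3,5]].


Type A_3, rank 3, |W|=24; reorder rows/cols to standard.

Alcove-folded reps (p=29, 18 weights, presented ϖ-order):

    [1] (11, 12, 6)
    [2] (11, 12, 6)
    [3] (2, 8, 15)
    [4] (16, 5, 1)
    [5] (2, 8, 15)
    [6] (2, 8, 15)
    [7] (16, 5, 1)
    [8] (16, 5, 1)
    [9] (4, 4, 14)
    [10] (16, 5, 1)
    [11] (13, 6, 9)
    [12] (11, 12, 6)
    [13] (11, 12, 6)
    [14] (11, 12, 6)
    [15] (13, 6, 9)
    [16] (16, 5, 1)
    [17] (4, 4, 14)
    [18] (4, 4, 14)

Partition of {1..18} into 5 W_29-dot-orbits:

[[1, 2, 12, 13, 14], [3, 5, 6], [4, 7, 8, 10, 16], [9, 17, 18], [11, 15]]


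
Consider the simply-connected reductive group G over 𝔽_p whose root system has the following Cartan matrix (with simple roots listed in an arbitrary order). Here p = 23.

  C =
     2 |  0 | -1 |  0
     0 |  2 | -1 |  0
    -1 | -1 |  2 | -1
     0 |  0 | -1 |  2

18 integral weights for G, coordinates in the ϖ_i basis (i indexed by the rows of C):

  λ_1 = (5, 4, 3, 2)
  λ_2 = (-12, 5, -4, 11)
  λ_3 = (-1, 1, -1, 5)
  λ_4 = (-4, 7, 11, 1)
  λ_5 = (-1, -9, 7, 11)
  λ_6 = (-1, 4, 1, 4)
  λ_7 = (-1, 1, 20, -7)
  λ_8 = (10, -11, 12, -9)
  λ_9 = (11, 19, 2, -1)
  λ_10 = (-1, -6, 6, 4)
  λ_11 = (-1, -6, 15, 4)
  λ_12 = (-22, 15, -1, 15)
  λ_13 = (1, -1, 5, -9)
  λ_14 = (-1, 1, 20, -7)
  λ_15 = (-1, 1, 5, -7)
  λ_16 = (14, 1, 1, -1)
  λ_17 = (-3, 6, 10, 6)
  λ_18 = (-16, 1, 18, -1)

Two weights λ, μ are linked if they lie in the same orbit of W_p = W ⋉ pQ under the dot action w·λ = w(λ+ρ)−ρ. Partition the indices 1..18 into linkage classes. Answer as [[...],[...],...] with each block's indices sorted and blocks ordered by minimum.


Type D_4, rank 4, |W|=192; reorder rows/cols to standard.

Ā_23 reps of the 18 weights (D_4, coords as presented):

  λ_1 → (6, 5, 4, 3);  λ_2 → (3, 8, 1, 2);  λ_3 → (0, 2, 0, 6);  λ_4 → (3, 8, 1, 2);  λ_5 → (0, 8, 0, 12);  λ_6 → (0, 5, 2, 5);  λ_7 → (0, 2, 0, 6);  λ_8 → (6, 5, 4, 3);  λ_9 → (0, 8, 0, 12);  λ_10 → (0, 5, 2, 5);  λ_11 → (0, 5, 2, 5);  λ_12 → (0, 5, 2, 5);  λ_13 → (0, 2, 0, 6);  λ_14 → (0, 2, 0, 6);  λ_15 → (0, 2, 0, 6);  λ_16 → (15, 2, 2, 0);  λ_17 → (0, 5, 2, 5);  λ_18 → (15, 2, 2, 0)

Grouping the 18 weights by Ā_23-representative: 6 linkage classes.

[[1, 8], [2, 4], [3, 7, 13, 14, 15], [5, 9], [6, 10, 11, 12, 17], [16, 18]]


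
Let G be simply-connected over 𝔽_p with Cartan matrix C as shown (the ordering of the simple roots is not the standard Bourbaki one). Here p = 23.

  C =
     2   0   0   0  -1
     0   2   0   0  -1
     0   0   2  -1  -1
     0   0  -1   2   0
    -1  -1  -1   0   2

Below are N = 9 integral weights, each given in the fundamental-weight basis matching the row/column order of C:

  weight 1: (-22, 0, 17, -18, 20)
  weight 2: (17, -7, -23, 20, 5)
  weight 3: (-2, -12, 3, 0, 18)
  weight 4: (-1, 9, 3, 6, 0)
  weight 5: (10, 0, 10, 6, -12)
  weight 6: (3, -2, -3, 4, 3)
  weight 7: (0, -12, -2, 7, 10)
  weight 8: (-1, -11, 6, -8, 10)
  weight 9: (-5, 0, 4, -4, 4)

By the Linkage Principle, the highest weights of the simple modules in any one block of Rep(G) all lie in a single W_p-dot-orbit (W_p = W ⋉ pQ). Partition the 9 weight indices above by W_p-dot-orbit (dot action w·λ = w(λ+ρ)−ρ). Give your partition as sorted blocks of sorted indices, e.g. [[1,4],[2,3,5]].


C ↔ D_5 under row/col permutation; |W(D_5)| = 1920.

Folding the 9 weights λ_j+ρ into Ā_23 (reps in the given 5-coord order):

  [1] (4, 16, 0, 0, 1);  [2] (4, 16, 0, 0, 1);  [3] (0, 10, 0, 7, 1);  [4] (0, 10, 0, 7, 1);  [5] (0, 10, 0, 7, 1);  [6] (4, 1, 2, 3, 1);  [7] (0, 10, 0, 7, 1);  [8] (0, 10, 0, 7, 1);  [9] (4, 1, 2, 3, 1)

Linkage partition of the 9 weights (3 classes, p=23):

[[1, 2], [3, 4, 5, 7, 8], [6, 9]]


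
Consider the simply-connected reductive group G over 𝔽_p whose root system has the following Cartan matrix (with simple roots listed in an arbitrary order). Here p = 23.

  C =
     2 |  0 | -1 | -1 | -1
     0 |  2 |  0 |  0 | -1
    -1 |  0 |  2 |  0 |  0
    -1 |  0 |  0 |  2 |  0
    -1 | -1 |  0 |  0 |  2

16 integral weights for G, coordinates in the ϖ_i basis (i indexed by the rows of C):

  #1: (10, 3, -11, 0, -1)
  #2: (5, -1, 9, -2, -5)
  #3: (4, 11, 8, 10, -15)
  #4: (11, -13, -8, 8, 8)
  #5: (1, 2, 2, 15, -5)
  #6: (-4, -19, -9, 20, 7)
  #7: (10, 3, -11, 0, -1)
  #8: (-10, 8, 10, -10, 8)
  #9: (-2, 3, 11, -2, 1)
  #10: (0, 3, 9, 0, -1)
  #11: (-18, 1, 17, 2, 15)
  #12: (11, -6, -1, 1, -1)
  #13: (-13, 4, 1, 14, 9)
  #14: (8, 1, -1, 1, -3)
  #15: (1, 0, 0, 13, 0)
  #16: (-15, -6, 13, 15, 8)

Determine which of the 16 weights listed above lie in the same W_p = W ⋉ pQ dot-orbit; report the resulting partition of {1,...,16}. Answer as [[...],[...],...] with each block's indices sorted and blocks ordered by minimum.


C ↔ D_5 under row/col permutation; |W(D_5)| = 1920.

λ_j+ρ reflected into Ā_23 (⟨·,θ^∨⟩≤23); 5-tuples as given:

  [1] (1, 4, 10, 1, 0);  [2] (1, 4, 10, 1, 0);  [3] (7, 0, 0, 2, 2);  [4] (7, 0, 0, 2, 2);  [5] (2, 1, 1, 14, 1);  [6] (0, 3, 10, 3, 2);  [7] (1, 4, 10, 1, 0);  [8] (7, 0, 0, 2, 2);  [9] (1, 4, 10, 1, 0);  [10] (1, 4, 10, 1, 0);  [11] (2, 1, 1, 14, 1);  [12] (7, 0, 0, 2, 2);  [13] (0, 3, 10, 3, 2);  [14] (7, 0, 0, 2, 2);  [15] (2, 1, 1, 14, 1);  [16] (4, 5, 0, 2, 3)

5 distinct reps among the 16 weights ⇒ 5 W_23-linkage classes:

[[1, 2, 7, 9, 10], [3, 4, 8, 12, 14], [5, 11, 15], [6, 13], [16]]


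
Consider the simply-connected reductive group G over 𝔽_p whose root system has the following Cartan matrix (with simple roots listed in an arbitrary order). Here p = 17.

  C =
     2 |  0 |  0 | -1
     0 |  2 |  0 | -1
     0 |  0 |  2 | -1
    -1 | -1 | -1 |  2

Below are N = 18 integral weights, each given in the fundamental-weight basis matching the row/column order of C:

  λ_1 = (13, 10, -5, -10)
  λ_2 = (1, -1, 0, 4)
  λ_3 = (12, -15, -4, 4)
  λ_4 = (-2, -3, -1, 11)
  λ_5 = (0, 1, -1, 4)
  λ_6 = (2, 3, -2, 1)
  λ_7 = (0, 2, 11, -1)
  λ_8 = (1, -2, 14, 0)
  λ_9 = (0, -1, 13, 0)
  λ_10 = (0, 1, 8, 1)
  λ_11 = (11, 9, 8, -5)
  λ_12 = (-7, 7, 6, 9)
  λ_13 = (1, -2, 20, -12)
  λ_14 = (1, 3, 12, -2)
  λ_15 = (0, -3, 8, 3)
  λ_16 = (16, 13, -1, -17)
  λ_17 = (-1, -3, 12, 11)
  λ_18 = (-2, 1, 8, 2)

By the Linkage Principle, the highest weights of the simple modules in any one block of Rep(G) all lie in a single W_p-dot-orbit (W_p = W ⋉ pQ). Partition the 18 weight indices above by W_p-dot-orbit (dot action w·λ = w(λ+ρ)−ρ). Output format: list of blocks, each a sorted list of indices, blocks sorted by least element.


D_4 Cartan matrix, 4 simple roots permuted; ρ=(1,1,1,1).

W_17-reps of the 18 weights in Ā_17 (same 4-coord order as C):

  [1] (1, 2, 9, 2);  [2] (2, 0, 1, 5);  [3] (1, 2, 9, 2);  [4] (1, 2, 0, 5);  [5] (1, 2, 0, 5);  [6] (3, 4, 1, 1);  [7] (1, 3, 12, 0);  [8] (1, 0, 14, 1);  [9] (1, 0, 14, 1);  [10] (1, 2, 9, 2);  [11] (2, 0, 1, 5);  [12] (2, 0, 1, 5);  [13] (1, 2, 0, 5);  [14] (1, 3, 12, 0);  [15] (1, 2, 9, 2);  [16] (1, 0, 14, 1);  [17] (2, 0, 1, 5);  [18] (1, 2, 9, 2)

6 distinct reps among the 18 weights ⇒ 6 W_17-linkage classes:

[[1, 3, 10, 15, 18], [2, 11, 12, 17], [4, 5, 13], [6], [7, 14], [8, 9, 16]]


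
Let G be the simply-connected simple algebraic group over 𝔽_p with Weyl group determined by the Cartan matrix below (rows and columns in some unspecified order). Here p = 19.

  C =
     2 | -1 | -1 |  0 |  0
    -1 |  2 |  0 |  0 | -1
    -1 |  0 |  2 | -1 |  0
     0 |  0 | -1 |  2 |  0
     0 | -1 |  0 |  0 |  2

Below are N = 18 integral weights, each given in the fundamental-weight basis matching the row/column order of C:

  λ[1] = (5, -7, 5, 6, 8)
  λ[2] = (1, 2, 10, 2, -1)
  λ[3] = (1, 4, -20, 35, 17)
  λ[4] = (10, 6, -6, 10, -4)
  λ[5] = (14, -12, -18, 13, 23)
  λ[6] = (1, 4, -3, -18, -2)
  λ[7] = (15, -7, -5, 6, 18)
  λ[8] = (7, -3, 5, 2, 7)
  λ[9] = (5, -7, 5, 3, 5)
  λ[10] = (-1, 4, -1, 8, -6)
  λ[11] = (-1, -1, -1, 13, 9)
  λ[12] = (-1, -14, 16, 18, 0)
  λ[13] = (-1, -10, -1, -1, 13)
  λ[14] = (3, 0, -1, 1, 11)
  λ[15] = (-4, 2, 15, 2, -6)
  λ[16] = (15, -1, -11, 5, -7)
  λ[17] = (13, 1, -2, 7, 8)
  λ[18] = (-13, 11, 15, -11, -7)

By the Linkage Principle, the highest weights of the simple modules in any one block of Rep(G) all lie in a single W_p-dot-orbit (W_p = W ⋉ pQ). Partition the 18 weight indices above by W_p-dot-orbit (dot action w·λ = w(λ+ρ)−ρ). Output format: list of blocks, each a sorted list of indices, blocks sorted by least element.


A_5 Cartan matrix, 5 simple roots permuted; ρ=(1,1,1,1,1).

Each λ_j+ρ reduced to Ā_19; 5-tuples below use C's row order:

  1: (0, 6, 6, 4, 0) · 2: (2, 3, 11, 3, 0) · 3: (4, 1, 0, 2, 12) · 4: (6, 2, 5, 1, 2) · 5: (6, 2, 5, 1, 2) · 6: (4, 1, 0, 2, 12) · 7: (0, 6, 6, 4, 0) · 8: (6, 2, 5, 1, 2) · 9: (0, 6, 6, 4, 0) · 10: (0, 0, 0, 9, 5) · 11: (0, 0, 0, 9, 5) · 12: (4, 1, 0, 2, 12) · 13: (0, 0, 0, 9, 5) · 14: (4, 1, 0, 2, 12) · 15: (2, 3, 11, 3, 0) · 16: (0, 6, 6, 4, 0) · 17: (6, 2, 5, 1, 2) · 18: (0, 6, 6, 4, 0)

Partition of {1..18} into 5 W_19-dot-orbits:

[[1, 7, 9, 16, 18], [2, 15], [3, 6, 12, 14], [4, 5, 8, 17], [10, 11, 13]]
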